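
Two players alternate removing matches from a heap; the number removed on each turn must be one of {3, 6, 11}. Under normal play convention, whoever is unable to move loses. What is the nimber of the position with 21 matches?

1

G(0) = 0
G(1) = mex{} = 0
G(2) = mex{} = 0
G(3) = mex{0} = 1
G(4) = mex{0} = 1
G(5) = mex{0} = 1
G(6) = mex{1,0} = 2
G(7) = mex{1,0} = 2
G(8) = mex{1,0} = 2
G(9) = mex{2,1} = 0
G(10) = mex{2,1} = 0
G(11) = mex{2,1,0} = 3
G(12) = mex{0,2,0} = 1
G(13) = mex{0,2,0} = 1
G(14) = mex{3,2,1} = 0
G(15) = mex{1,0,1} = 2
G(16) = mex{1,0,1} = 2
G(17) = mex{0,3,2} = 1
G(18) = mex{2,1,2} = 0
G(19) = mex{2,1,2} = 0
G(20) = mex{1,0,0} = 2
G(21) = mex{0,2,0} = 1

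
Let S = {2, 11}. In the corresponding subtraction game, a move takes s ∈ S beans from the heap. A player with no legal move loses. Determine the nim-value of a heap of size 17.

0

G(0) = 0
G(1) = mex{} = 0
G(2) = mex{0} = 1
G(3) = mex{0} = 1
G(4) = mex{1} = 0
G(5) = mex{1} = 0
G(6) = mex{0} = 1
G(7) = mex{0} = 1
G(8) = mex{1} = 0
G(9) = mex{1} = 0
G(10) = mex{0} = 1
G(11) = mex{0,0} = 1
G(12) = mex{1,0} = 2
G(13) = mex{1,1} = 0
G(14) = mex{2,1} = 0
G(15) = mex{0,0} = 1
G(16) = mex{0,0} = 1
G(17) = mex{1,1} = 0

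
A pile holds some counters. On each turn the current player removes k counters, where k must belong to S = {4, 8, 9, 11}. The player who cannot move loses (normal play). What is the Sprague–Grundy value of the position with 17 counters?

0

G(0) = 0
G(1) = mex{} = 0
G(2) = mex{} = 0
G(3) = mex{} = 0
G(4) = mex{0} = 1
G(5) = mex{0} = 1
G(6) = mex{0} = 1
G(7) = mex{0} = 1
G(8) = mex{1,0} = 2
G(9) = mex{1,0,0} = 2
G(10) = mex{1,0,0} = 2
G(11) = mex{1,0,0,0} = 2
G(12) = mex{2,1,0,0} = 3
G(13) = mex{2,1,1,0} = 3
G(14) = mex{2,1,1,0} = 3
G(15) = mex{2,1,1,1} = 0
G(16) = mex{3,2,1,1} = 0
G(17) = mex{3,2,2,1} = 0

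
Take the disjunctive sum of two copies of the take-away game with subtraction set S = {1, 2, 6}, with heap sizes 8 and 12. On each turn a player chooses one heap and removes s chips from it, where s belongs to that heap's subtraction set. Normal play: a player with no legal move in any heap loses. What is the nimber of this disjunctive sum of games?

3

All heaps use S = {1, 2, 6}:
G(0) = 0
G(1) = mex{0} = 1
G(2) = mex{1,0} = 2
G(3) = mex{2,1} = 0
G(4) = mex{0,2} = 1
G(5) = mex{1,0} = 2
G(6) = mex{2,1,0} = 3
G(7) = mex{3,2,1} = 0
G(8) = mex{0,3,2} = 1
G(9) = mex{1,0,0} = 2
G(10) = mex{2,1,1} = 0
G(11) = mex{0,2,2} = 1
G(12) = mex{1,0,3} = 2
Heap A: G(8) = 1.
Heap B: G(12) = 2.
Combined Grundy value = 1 ⊕ 2 = 3.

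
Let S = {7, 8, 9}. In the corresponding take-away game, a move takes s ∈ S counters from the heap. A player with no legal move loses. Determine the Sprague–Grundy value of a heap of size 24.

1

n :  0  1  2  3  4  5  6  7  8  9 10 11 12 13 14 15 16 17 18 19 20 21 22 23 24
G :  0  0  0  0  0  0  0  1  1  1  1  1  1  1  2  2  0  0  0  0  0  0  0  1  1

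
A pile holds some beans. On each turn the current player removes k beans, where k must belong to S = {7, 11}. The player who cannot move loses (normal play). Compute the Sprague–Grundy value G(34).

2

G(0) = 0
G(1) = mex{} = 0
G(2) = mex{} = 0
G(3) = mex{} = 0
G(4) = mex{} = 0
G(5) = mex{} = 0
G(6) = mex{} = 0
G(7) = mex{0} = 1
G(8) = mex{0} = 1
G(9) = mex{0} = 1
G(10) = mex{0} = 1
G(11) = mex{0,0} = 1
G(12) = mex{0,0} = 1
G(13) = mex{0,0} = 1
G(14) = mex{1,0} = 2
G(15) = mex{1,0} = 2
G(16) = mex{1,0} = 2
G(17) = mex{1,0} = 2
G(18) = mex{1,1} = 0
G(19) = mex{1,1} = 0
G(20) = mex{1,1} = 0
G(21) = mex{2,1} = 0
G(22) = mex{2,1} = 0
G(23) = mex{2,1} = 0
G(24) = mex{2,1} = 0
G(25) = mex{0,2} = 1
G(26) = mex{0,2} = 1
G(27) = mex{0,2} = 1
G(28) = mex{0,2} = 1
G(29) = mex{0,0} = 1
G(30) = mex{0,0} = 1
G(31) = mex{0,0} = 1
G(32) = mex{1,0} = 2
G(33) = mex{1,0} = 2
G(34) = mex{1,0} = 2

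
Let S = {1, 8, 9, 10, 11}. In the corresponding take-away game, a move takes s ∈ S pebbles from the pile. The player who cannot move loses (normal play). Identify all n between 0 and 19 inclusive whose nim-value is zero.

n :  0  1  2  3  4  5  6  7  8  9 10 11 12 13 14 15 16 17 18 19
G :  0  1  0  1  0  1  0  1  2  3  2  3  2  3  2  3  4  5  0  1
P-positions are exactly the n with G(n) = 0.

0, 2, 4, 6, 18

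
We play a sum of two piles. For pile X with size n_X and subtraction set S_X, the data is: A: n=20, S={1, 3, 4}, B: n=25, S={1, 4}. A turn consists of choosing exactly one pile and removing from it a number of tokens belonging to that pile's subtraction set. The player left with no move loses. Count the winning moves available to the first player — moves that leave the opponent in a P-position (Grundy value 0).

2

Pile A, S = {1, 3, 4}:
G(0) = 0
G(1) = mex{0} = 1
G(2) = mex{1} = 0
G(3) = mex{0,0} = 1
G(4) = mex{1,1,0} = 2
G(5) = mex{2,0,1} = 3
G(6) = mex{3,1,0} = 2
G(7) = mex{2,2,1} = 0
G(8) = mex{0,3,2} = 1
G(9) = mex{1,2,3} = 0
G(10) = mex{0,0,2} = 1
G(11) = mex{1,1,0} = 2
G(12) = mex{2,0,1} = 3
G(13) = mex{3,1,0} = 2
G(14) = mex{2,2,1} = 0
G(15) = mex{0,3,2} = 1
G(16) = mex{1,2,3} = 0
G(17) = mex{0,0,2} = 1
G(18) = mex{1,1,0} = 2
G(19) = mex{2,0,1} = 3
G(20) = mex{3,1,0} = 2
G_A(20) = 2.
Pile B, S = {1, 4}:
G(0) = 0
G(1) = mex{0} = 1
G(2) = mex{1} = 0
G(3) = mex{0} = 1
G(4) = mex{1,0} = 2
G(5) = mex{2,1} = 0
G(6) = mex{0,0} = 1
G(7) = mex{1,1} = 0
G(8) = mex{0,2} = 1
G(9) = mex{1,0} = 2
G(10) = mex{2,1} = 0
G(11) = mex{0,0} = 1
G(12) = mex{1,1} = 0
G(13) = mex{0,2} = 1
G(14) = mex{1,0} = 2
G(15) = mex{2,1} = 0
G(16) = mex{0,0} = 1
G(17) = mex{1,1} = 0
G(18) = mex{0,2} = 1
G(19) = mex{1,0} = 2
G(20) = mex{2,1} = 0
G(21) = mex{0,0} = 1
G(22) = mex{1,1} = 0
G(23) = mex{0,2} = 1
G(24) = mex{1,0} = 2
G(25) = mex{2,1} = 0
G_B(25) = 0.
Combined Grundy value = 2 ⊕ 0 = 2.
A winning move leaves total XOR = 0, i.e. changes one component's Grundy value g to g ⊕ X where X is the current total.
Pile A: need g' = 2⊕2 = 0. Options: 20−1→G=3, 20−3→G=1, 20−4→G=0. Hits: 1.
Pile B: need g' = 0⊕2 = 2. Options: 25−1→G=2, 25−4→G=1. Hits: 1.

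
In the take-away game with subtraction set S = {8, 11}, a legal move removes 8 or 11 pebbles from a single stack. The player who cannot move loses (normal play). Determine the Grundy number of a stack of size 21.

G(0) = 0
G(1) = mex{} = 0
G(2) = mex{} = 0
G(3) = mex{} = 0
G(4) = mex{} = 0
G(5) = mex{} = 0
G(6) = mex{} = 0
G(7) = mex{} = 0
G(8) = mex{0} = 1
G(9) = mex{0} = 1
G(10) = mex{0} = 1
G(11) = mex{0,0} = 1
G(12) = mex{0,0} = 1
G(13) = mex{0,0} = 1
G(14) = mex{0,0} = 1
G(15) = mex{0,0} = 1
G(16) = mex{1,0} = 2
G(17) = mex{1,0} = 2
G(18) = mex{1,0} = 2
G(19) = mex{1,1} = 0
G(20) = mex{1,1} = 0
G(21) = mex{1,1} = 0

0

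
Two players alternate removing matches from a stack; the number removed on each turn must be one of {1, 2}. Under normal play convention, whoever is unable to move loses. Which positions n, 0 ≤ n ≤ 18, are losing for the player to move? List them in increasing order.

n :  0  1  2  3  4  5  6  7  8  9 10 11 12 13 14 15 16 17 18
G :  0  1  2  0  1  2  0  1  2  0  1  2  0  1  2  0  1  2  0
P-positions are exactly the n with G(n) = 0.

0, 3, 6, 9, 12, 15, 18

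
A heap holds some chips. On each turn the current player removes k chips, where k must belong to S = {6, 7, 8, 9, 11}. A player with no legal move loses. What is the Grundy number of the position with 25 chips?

n :  0  1  2  3  4  5  6  7  8  9 10 11 12 13 14 15 16 17 18 19 20 21 22 23 24 25
G :  0  0  0  0  0  0  1  1  1  1  1  1  2  2  2  2  2  0  0  0  0  0  0  1  1  1

1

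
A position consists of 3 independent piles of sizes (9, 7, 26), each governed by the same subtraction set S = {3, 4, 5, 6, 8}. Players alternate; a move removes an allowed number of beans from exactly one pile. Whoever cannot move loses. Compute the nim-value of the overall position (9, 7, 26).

0

All piles use S = {3, 4, 5, 6, 8}:
G(0) = 0
G(1) = mex{} = 0
G(2) = mex{} = 0
G(3) = mex{0} = 1
G(4) = mex{0,0} = 1
G(5) = mex{0,0,0} = 1
G(6) = mex{1,0,0,0} = 2
G(7) = mex{1,1,0,0} = 2
G(8) = mex{1,1,1,0,0} = 2
G(9) = mex{2,1,1,1,0} = 3
G(10) = mex{2,2,1,1,0} = 3
G(11) = mex{2,2,2,1,1} = 0
G(12) = mex{3,2,2,2,1} = 0
G(13) = mex{3,3,2,2,1} = 0
G(14) = mex{0,3,3,2,2} = 1
G(15) = mex{0,0,3,3,2} = 1
G(16) = mex{0,0,0,3,2} = 1
G(17) = mex{1,0,0,0,3} = 2
G(18) = mex{1,1,0,0,3} = 2
G(19) = mex{1,1,1,0,0} = 2
G(20) = mex{2,1,1,1,0} = 3
G(21) = mex{2,2,1,1,0} = 3
G(22) = mex{2,2,2,1,1} = 0
G(23) = mex{3,2,2,2,1} = 0
G(24) = mex{3,3,2,2,1} = 0
G(25) = mex{0,3,3,2,2} = 1
G(26) = mex{0,0,3,3,2} = 1
Pile A: G(9) = 3.
Pile B: G(7) = 2.
Pile C: G(26) = 1.
Combined Grundy value = 3 ⊕ 2 ⊕ 1 = 0.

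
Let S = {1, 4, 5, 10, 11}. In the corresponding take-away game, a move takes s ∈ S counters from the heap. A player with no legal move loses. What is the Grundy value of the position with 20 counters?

2

n :  0  1  2  3  4  5  6  7  8  9 10 11 12 13 14 15 16 17 18 19 20
G :  0  1  0  1  2  3  2  3  0  1  4  5  2  3  0  1  0  1  2  3  2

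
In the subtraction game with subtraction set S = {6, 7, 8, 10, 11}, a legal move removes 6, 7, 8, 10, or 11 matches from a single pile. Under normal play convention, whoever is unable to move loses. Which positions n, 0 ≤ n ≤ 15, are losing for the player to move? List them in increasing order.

0, 1, 2, 3, 4, 5

G(0) = 0
G(1) = mex{} = 0
G(2) = mex{} = 0
G(3) = mex{} = 0
G(4) = mex{} = 0
G(5) = mex{} = 0
G(6) = mex{0} = 1
G(7) = mex{0,0} = 1
G(8) = mex{0,0,0} = 1
G(9) = mex{0,0,0} = 1
G(10) = mex{0,0,0,0} = 1
G(11) = mex{0,0,0,0,0} = 1
G(12) = mex{1,0,0,0,0} = 2
G(13) = mex{1,1,0,0,0} = 2
G(14) = mex{1,1,1,0,0} = 2
G(15) = mex{1,1,1,0,0} = 2
P-positions are exactly the n with G(n) = 0.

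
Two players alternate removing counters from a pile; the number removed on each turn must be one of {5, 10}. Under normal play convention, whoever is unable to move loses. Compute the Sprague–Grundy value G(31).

G(0) = 0
G(1) = mex{} = 0
G(2) = mex{} = 0
G(3) = mex{} = 0
G(4) = mex{} = 0
G(5) = mex{0} = 1
G(6) = mex{0} = 1
G(7) = mex{0} = 1
G(8) = mex{0} = 1
G(9) = mex{0} = 1
G(10) = mex{1,0} = 2
G(11) = mex{1,0} = 2
G(12) = mex{1,0} = 2
G(13) = mex{1,0} = 2
G(14) = mex{1,0} = 2
G(15) = mex{2,1} = 0
G(16) = mex{2,1} = 0
G(17) = mex{2,1} = 0
G(18) = mex{2,1} = 0
G(19) = mex{2,1} = 0
G(20) = mex{0,2} = 1
G(21) = mex{0,2} = 1
G(22) = mex{0,2} = 1
G(23) = mex{0,2} = 1
G(24) = mex{0,2} = 1
G(25) = mex{1,0} = 2
G(26) = mex{1,0} = 2
G(27) = mex{1,0} = 2
G(28) = mex{1,0} = 2
G(29) = mex{1,0} = 2
G(30) = mex{2,1} = 0
G(31) = mex{2,1} = 0

0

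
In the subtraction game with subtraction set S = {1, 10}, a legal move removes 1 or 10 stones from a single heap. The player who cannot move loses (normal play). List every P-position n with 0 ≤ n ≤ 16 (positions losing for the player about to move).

G(0) = 0
G(1) = mex{0} = 1
G(2) = mex{1} = 0
G(3) = mex{0} = 1
G(4) = mex{1} = 0
G(5) = mex{0} = 1
G(6) = mex{1} = 0
G(7) = mex{0} = 1
G(8) = mex{1} = 0
G(9) = mex{0} = 1
G(10) = mex{1,0} = 2
G(11) = mex{2,1} = 0
G(12) = mex{0,0} = 1
G(13) = mex{1,1} = 0
G(14) = mex{0,0} = 1
G(15) = mex{1,1} = 0
G(16) = mex{0,0} = 1
P-positions are exactly the n with G(n) = 0.

0, 2, 4, 6, 8, 11, 13, 15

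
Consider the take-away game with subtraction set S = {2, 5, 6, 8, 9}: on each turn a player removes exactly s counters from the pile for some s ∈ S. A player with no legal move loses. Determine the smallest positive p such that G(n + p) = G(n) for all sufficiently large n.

14

G(0) = 0
G(1) = mex{} = 0
G(2) = mex{0} = 1
G(3) = mex{0} = 1
G(4) = mex{1} = 0
G(5) = mex{1,0} = 2
G(6) = mex{0,0,0} = 1
G(7) = mex{2,1,0} = 3
G(8) = mex{1,1,1,0} = 2
G(9) = mex{3,0,1,0,0} = 2
G(10) = mex{2,2,0,1,0} = 3
G(11) = mex{2,1,2,1,1} = 0
G(12) = mex{3,3,1,0,1} = 2
G(13) = mex{0,2,3,2,0} = 1
G(14) = mex{2,2,2,1,2} = 0
G(15) = mex{1,3,2,3,1} = 0
G(16) = mex{0,0,3,2,3} = 1
G(17) = mex{0,2,0,2,2} = 1
G(18) = mex{1,1,2,3,2} = 0
G(19) = mex{1,0,1,0,3} = 2
G(20) = mex{0,0,0,2,0} = 1
G(21) = mex{2,1,0,1,2} = 3
G(22) = mex{1,1,1,0,1} = 2
G(23) = mex{3,0,1,0,0} = 2
G(24) = mex{2,2,0,1,0} = 3
G(25) = mex{2,1,2,1,1} = 0
G(26) = mex{3,3,1,0,1} = 2
G(27) = mex{0,2,3,2,0} = 1
G(28) = mex{2,2,2,1,2} = 0
G(29) = mex{1,3,2,3,1} = 0
G(n+14) = G(n) holds for n = 0,…,8 (a full window of length max(S) = 9), so the sequence is purely periodic with period 14.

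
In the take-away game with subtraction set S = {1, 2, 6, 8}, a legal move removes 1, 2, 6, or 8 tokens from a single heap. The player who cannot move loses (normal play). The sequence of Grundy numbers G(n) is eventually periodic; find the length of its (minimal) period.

n :  0  1  2  3  4  5  6  7  8  9 10 11 12 13 14 15 16
G :  0  1  2  0  1  2  3  0  1  2  0  1  2  3  0  1  2
G(n+7) = G(n) holds for n = 0,…,7 (a full window of length max(S) = 8), so the sequence is purely periodic with period 7.

7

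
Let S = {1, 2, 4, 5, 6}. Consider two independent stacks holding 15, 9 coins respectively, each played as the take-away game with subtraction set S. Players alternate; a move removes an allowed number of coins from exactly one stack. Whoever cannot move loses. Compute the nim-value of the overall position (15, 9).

1

All stacks use S = {1, 2, 4, 5, 6}:
G(0) = 0
G(1) = mex{0} = 1
G(2) = mex{1,0} = 2
G(3) = mex{2,1} = 0
G(4) = mex{0,2,0} = 1
G(5) = mex{1,0,1,0} = 2
G(6) = mex{2,1,2,1,0} = 3
G(7) = mex{3,2,0,2,1} = 4
G(8) = mex{4,3,1,0,2} = 5
G(9) = mex{5,4,2,1,0} = 3
G(10) = mex{3,5,3,2,1} = 0
G(11) = mex{0,3,4,3,2} = 1
G(12) = mex{1,0,5,4,3} = 2
G(13) = mex{2,1,3,5,4} = 0
G(14) = mex{0,2,0,3,5} = 1
G(15) = mex{1,0,1,0,3} = 2
Stack A: G(15) = 2.
Stack B: G(9) = 3.
Combined Grundy value = 2 ⊕ 3 = 1.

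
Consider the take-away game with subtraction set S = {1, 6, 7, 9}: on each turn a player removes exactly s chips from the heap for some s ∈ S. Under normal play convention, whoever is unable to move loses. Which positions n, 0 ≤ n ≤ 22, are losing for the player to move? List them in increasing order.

G(0) = 0
G(1) = mex{0} = 1
G(2) = mex{1} = 0
G(3) = mex{0} = 1
G(4) = mex{1} = 0
G(5) = mex{0} = 1
G(6) = mex{1,0} = 2
G(7) = mex{2,1,0} = 3
G(8) = mex{3,0,1} = 2
G(9) = mex{2,1,0,0} = 3
G(10) = mex{3,0,1,1} = 2
G(11) = mex{2,1,0,0} = 3
G(12) = mex{3,2,1,1} = 0
G(13) = mex{0,3,2,0} = 1
G(14) = mex{1,2,3,1} = 0
G(15) = mex{0,3,2,2} = 1
G(16) = mex{1,2,3,3} = 0
G(17) = mex{0,3,2,2} = 1
G(18) = mex{1,0,3,3} = 2
G(19) = mex{2,1,0,2} = 3
G(20) = mex{3,0,1,3} = 2
G(21) = mex{2,1,0,0} = 3
G(22) = mex{3,0,1,1} = 2
P-positions are exactly the n with G(n) = 0.

0, 2, 4, 12, 14, 16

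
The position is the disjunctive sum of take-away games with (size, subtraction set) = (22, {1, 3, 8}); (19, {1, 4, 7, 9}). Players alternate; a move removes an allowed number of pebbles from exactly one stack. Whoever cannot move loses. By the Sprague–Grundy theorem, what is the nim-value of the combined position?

1

Stack A, S = {1, 3, 8}:
G(0) = 0
G(1) = mex{0} = 1
G(2) = mex{1} = 0
G(3) = mex{0,0} = 1
G(4) = mex{1,1} = 0
G(5) = mex{0,0} = 1
G(6) = mex{1,1} = 0
G(7) = mex{0,0} = 1
G(8) = mex{1,1,0} = 2
G(9) = mex{2,0,1} = 3
G(10) = mex{3,1,0} = 2
G(11) = mex{2,2,1} = 0
G(12) = mex{0,3,0} = 1
G(13) = mex{1,2,1} = 0
G(14) = mex{0,0,0} = 1
G(15) = mex{1,1,1} = 0
G(16) = mex{0,0,2} = 1
G(17) = mex{1,1,3} = 0
G(18) = mex{0,0,2} = 1
G(19) = mex{1,1,0} = 2
G(20) = mex{2,0,1} = 3
G(21) = mex{3,1,0} = 2
G(22) = mex{2,2,1} = 0
G_A(22) = 0.
Stack B, S = {1, 4, 7, 9}:
n :  0  1  2  3  4  5  6  7  8  9 10 11 12 13 14 15 16 17 18 19
G :  0  1  0  1  2  0  1  2  0  1  0  1  2  0  1  2  0  1  0  1
G_B(19) = 1.
Combined Grundy value = 0 ⊕ 1 = 1.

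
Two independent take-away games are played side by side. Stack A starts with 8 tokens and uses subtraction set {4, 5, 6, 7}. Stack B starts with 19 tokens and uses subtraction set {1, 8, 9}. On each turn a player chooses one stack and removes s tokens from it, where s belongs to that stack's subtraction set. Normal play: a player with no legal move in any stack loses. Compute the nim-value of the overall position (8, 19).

Stack A, S = {4, 5, 6, 7}:
n : 0 1 2 3 4 5 6 7 8
G : 0 0 0 0 1 1 1 1 2
G_A(8) = 2.
Stack B, S = {1, 8, 9}:
n :  0  1  2  3  4  5  6  7  8  9 10 11 12 13 14 15 16 17 18 19
G :  0  1  0  1  0  1  0  1  2  3  2  3  2  3  2  3  0  1  0  1
G_B(19) = 1.
Combined Grundy value = 2 ⊕ 1 = 3.

3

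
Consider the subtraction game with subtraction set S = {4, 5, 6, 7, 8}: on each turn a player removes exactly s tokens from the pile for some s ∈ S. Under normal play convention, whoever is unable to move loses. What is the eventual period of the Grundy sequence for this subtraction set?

12

G(0) = 0
G(1) = mex{} = 0
G(2) = mex{} = 0
G(3) = mex{} = 0
G(4) = mex{0} = 1
G(5) = mex{0,0} = 1
G(6) = mex{0,0,0} = 1
G(7) = mex{0,0,0,0} = 1
G(8) = mex{1,0,0,0,0} = 2
G(9) = mex{1,1,0,0,0} = 2
G(10) = mex{1,1,1,0,0} = 2
G(11) = mex{1,1,1,1,0} = 2
G(12) = mex{2,1,1,1,1} = 0
G(13) = mex{2,2,1,1,1} = 0
G(14) = mex{2,2,2,1,1} = 0
G(15) = mex{2,2,2,2,1} = 0
G(16) = mex{0,2,2,2,2} = 1
G(17) = mex{0,0,2,2,2} = 1
G(18) = mex{0,0,0,2,2} = 1
G(19) = mex{0,0,0,0,2} = 1
G(20) = mex{1,0,0,0,0} = 2
G(21) = mex{1,1,0,0,0} = 2
G(22) = mex{1,1,1,0,0} = 2
G(23) = mex{1,1,1,1,0} = 2
G(24) = mex{2,1,1,1,1} = 0
G(25) = mex{2,2,1,1,1} = 0
G(n+12) = G(n) holds for n = 0,…,7 (a full window of length max(S) = 8), so the sequence is purely periodic with period 12.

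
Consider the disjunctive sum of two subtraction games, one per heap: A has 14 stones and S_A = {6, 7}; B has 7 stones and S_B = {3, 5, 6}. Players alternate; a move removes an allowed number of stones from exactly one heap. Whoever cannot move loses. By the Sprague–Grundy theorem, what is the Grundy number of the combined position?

2

Heap A, S = {6, 7}:
n :  0  1  2  3  4  5  6  7  8  9 10 11 12 13 14
G :  0  0  0  0  0  0  1  1  1  1  1  1  2  0  0
G_A(14) = 0.
Heap B, S = {3, 5, 6}:
G(0) = 0
G(1) = mex{} = 0
G(2) = mex{} = 0
G(3) = mex{0} = 1
G(4) = mex{0} = 1
G(5) = mex{0,0} = 1
G(6) = mex{1,0,0} = 2
G(7) = mex{1,0,0} = 2
G_B(7) = 2.
Combined Grundy value = 0 ⊕ 2 = 2.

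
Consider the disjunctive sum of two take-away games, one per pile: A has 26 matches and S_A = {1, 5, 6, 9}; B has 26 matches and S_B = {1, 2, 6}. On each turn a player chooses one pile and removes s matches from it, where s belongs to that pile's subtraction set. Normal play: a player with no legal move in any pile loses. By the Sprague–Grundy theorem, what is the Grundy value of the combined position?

Pile A, S = {1, 5, 6, 9}:
n :  0  1  2  3  4  5  6  7  8  9 10 11 12 13 14 15 16 17 18 19 20 21 22 23 24 25 26
G :  0  1  0  1  0  1  2  3  2  3  2  3  0  1  0  1  0  1  2  3  2  3  2  3  0  1  0
G_A(26) = 0.
Pile B, S = {1, 2, 6}:
G(0) = 0
G(1) = mex{0} = 1
G(2) = mex{1,0} = 2
G(3) = mex{2,1} = 0
G(4) = mex{0,2} = 1
G(5) = mex{1,0} = 2
G(6) = mex{2,1,0} = 3
G(7) = mex{3,2,1} = 0
G(8) = mex{0,3,2} = 1
G(9) = mex{1,0,0} = 2
G(10) = mex{2,1,1} = 0
G(11) = mex{0,2,2} = 1
G(12) = mex{1,0,3} = 2
G(13) = mex{2,1,0} = 3
G(14) = mex{3,2,1} = 0
G(15) = mex{0,3,2} = 1
G(16) = mex{1,0,0} = 2
G(17) = mex{2,1,1} = 0
G(18) = mex{0,2,2} = 1
G(19) = mex{1,0,3} = 2
G(20) = mex{2,1,0} = 3
G(21) = mex{3,2,1} = 0
G(22) = mex{0,3,2} = 1
G(23) = mex{1,0,0} = 2
G(24) = mex{2,1,1} = 0
G(25) = mex{0,2,2} = 1
G(26) = mex{1,0,3} = 2
G_B(26) = 2.
Combined Grundy value = 0 ⊕ 2 = 2.

2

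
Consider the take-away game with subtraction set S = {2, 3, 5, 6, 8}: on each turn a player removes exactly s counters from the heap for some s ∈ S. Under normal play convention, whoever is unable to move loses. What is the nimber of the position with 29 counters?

4

G(0) = 0
G(1) = mex{} = 0
G(2) = mex{0} = 1
G(3) = mex{0,0} = 1
G(4) = mex{1,0} = 2
G(5) = mex{1,1,0} = 2
G(6) = mex{2,1,0,0} = 3
G(7) = mex{2,2,1,0} = 3
G(8) = mex{3,2,1,1,0} = 4
G(9) = mex{3,3,2,1,0} = 4
G(10) = mex{4,3,2,2,1} = 0
G(11) = mex{4,4,3,2,1} = 0
G(12) = mex{0,4,3,3,2} = 1
G(13) = mex{0,0,4,3,2} = 1
G(14) = mex{1,0,4,4,3} = 2
G(15) = mex{1,1,0,4,3} = 2
G(16) = mex{2,1,0,0,4} = 3
G(17) = mex{2,2,1,0,4} = 3
G(18) = mex{3,2,1,1,0} = 4
G(19) = mex{3,3,2,1,0} = 4
G(20) = mex{4,3,2,2,1} = 0
G(21) = mex{4,4,3,2,1} = 0
G(22) = mex{0,4,3,3,2} = 1
G(23) = mex{0,0,4,3,2} = 1
G(24) = mex{1,0,4,4,3} = 2
G(25) = mex{1,1,0,4,3} = 2
G(26) = mex{2,1,0,0,4} = 3
G(27) = mex{2,2,1,0,4} = 3
G(28) = mex{3,2,1,1,0} = 4
G(29) = mex{3,3,2,1,0} = 4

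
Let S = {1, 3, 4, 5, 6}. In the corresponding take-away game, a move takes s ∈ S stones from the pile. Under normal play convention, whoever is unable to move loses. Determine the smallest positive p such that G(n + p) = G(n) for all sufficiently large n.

G(0) = 0
G(1) = mex{0} = 1
G(2) = mex{1} = 0
G(3) = mex{0,0} = 1
G(4) = mex{1,1,0} = 2
G(5) = mex{2,0,1,0} = 3
G(6) = mex{3,1,0,1,0} = 2
G(7) = mex{2,2,1,0,1} = 3
G(8) = mex{3,3,2,1,0} = 4
G(9) = mex{4,2,3,2,1} = 0
G(10) = mex{0,3,2,3,2} = 1
G(11) = mex{1,4,3,2,3} = 0
G(12) = mex{0,0,4,3,2} = 1
G(13) = mex{1,1,0,4,3} = 2
G(14) = mex{2,0,1,0,4} = 3
G(15) = mex{3,1,0,1,0} = 2
G(16) = mex{2,2,1,0,1} = 3
G(17) = mex{3,3,2,1,0} = 4
G(18) = mex{4,2,3,2,1} = 0
G(19) = mex{0,3,2,3,2} = 1
G(n+9) = G(n) holds for n = 0,…,5 (a full window of length max(S) = 6), so the sequence is purely periodic with period 9.

9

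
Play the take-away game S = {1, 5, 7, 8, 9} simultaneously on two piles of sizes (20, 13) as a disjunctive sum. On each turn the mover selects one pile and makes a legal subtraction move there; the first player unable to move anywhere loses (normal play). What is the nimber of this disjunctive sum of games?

All piles use S = {1, 5, 7, 8, 9}:
n :  0  1  2  3  4  5  6  7  8  9 10 11 12 13 14 15 16 17 18 19 20
G :  0  1  0  1  0  1  0  1  2  3  2  3  2  3  2  3  0  1  0  1  0
Pile A: G(20) = 0.
Pile B: G(13) = 3.
Combined Grundy value = 0 ⊕ 3 = 3.

3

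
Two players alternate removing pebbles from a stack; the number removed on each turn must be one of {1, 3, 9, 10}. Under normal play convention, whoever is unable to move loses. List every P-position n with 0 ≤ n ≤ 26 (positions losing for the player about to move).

0, 2, 4, 6, 8, 19, 21, 23, 25

G(0) = 0
G(1) = mex{0} = 1
G(2) = mex{1} = 0
G(3) = mex{0,0} = 1
G(4) = mex{1,1} = 0
G(5) = mex{0,0} = 1
G(6) = mex{1,1} = 0
G(7) = mex{0,0} = 1
G(8) = mex{1,1} = 0
G(9) = mex{0,0,0} = 1
G(10) = mex{1,1,1,0} = 2
G(11) = mex{2,0,0,1} = 3
G(12) = mex{3,1,1,0} = 2
G(13) = mex{2,2,0,1} = 3
G(14) = mex{3,3,1,0} = 2
G(15) = mex{2,2,0,1} = 3
G(16) = mex{3,3,1,0} = 2
G(17) = mex{2,2,0,1} = 3
G(18) = mex{3,3,1,0} = 2
G(19) = mex{2,2,2,1} = 0
G(20) = mex{0,3,3,2} = 1
G(21) = mex{1,2,2,3} = 0
G(22) = mex{0,0,3,2} = 1
G(23) = mex{1,1,2,3} = 0
G(24) = mex{0,0,3,2} = 1
G(25) = mex{1,1,2,3} = 0
G(26) = mex{0,0,3,2} = 1
P-positions are exactly the n with G(n) = 0.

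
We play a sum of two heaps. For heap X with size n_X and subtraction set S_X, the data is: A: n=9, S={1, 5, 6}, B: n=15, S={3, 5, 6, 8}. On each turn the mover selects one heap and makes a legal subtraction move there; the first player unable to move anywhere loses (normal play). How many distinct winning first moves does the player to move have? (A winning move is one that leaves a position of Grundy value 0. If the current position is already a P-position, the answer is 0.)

Heap A, S = {1, 5, 6}:
n : 0 1 2 3 4 5 6 7 8 9
G : 0 1 0 1 0 1 2 3 2 3
G_A(9) = 3.
Heap B, S = {3, 5, 6, 8}:
n :  0  1  2  3  4  5  6  7  8  9 10 11 12 13 14 15
G :  0  0  0  1  1  1  2  2  2  3  3  0  0  0  1  1
G_B(15) = 1.
Combined Grundy value = 3 ⊕ 1 = 2.
A winning move leaves total XOR = 0, i.e. changes one component's Grundy value g to g ⊕ X where X is the current total.
Heap A: need g' = 3⊕2 = 1. Options: 9−1→G=2, 9−5→G=0, 9−6→G=1. Hits: 1.
Heap B: need g' = 1⊕2 = 3. Options: 15−3→G=0, 15−5→G=3, 15−6→G=3, 15−8→G=2. Hits: 2.

3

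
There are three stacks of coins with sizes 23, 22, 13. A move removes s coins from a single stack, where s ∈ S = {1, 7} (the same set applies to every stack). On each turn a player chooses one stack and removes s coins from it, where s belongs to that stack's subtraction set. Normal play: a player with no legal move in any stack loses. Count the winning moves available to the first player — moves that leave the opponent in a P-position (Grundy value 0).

All stacks use S = {1, 7}:
G(0) = 0
G(1) = mex{0} = 1
G(2) = mex{1} = 0
G(3) = mex{0} = 1
G(4) = mex{1} = 0
G(5) = mex{0} = 1
G(6) = mex{1} = 0
G(7) = mex{0,0} = 1
G(8) = mex{1,1} = 0
G(9) = mex{0,0} = 1
G(10) = mex{1,1} = 0
G(11) = mex{0,0} = 1
G(12) = mex{1,1} = 0
G(13) = mex{0,0} = 1
G(14) = mex{1,1} = 0
G(15) = mex{0,0} = 1
G(16) = mex{1,1} = 0
G(17) = mex{0,0} = 1
G(18) = mex{1,1} = 0
G(19) = mex{0,0} = 1
G(20) = mex{1,1} = 0
G(21) = mex{0,0} = 1
G(22) = mex{1,1} = 0
G(23) = mex{0,0} = 1
Stack A: G(23) = 1.
Stack B: G(22) = 0.
Stack C: G(13) = 1.
Combined Grundy value = 1 ⊕ 0 ⊕ 1 = 0.
A winning move leaves total XOR = 0, i.e. changes one component's Grundy value g to g ⊕ X where X is the current total.
Stack A: target g' = 1⊕0 = 1, but every legal move changes the Grundy value (mex property), so 0 moves.
Stack B: target g' = 0⊕0 = 0, but every legal move changes the Grundy value (mex property), so 0 moves.
Stack C: target g' = 1⊕0 = 1, but every legal move changes the Grundy value (mex property), so 0 moves.

0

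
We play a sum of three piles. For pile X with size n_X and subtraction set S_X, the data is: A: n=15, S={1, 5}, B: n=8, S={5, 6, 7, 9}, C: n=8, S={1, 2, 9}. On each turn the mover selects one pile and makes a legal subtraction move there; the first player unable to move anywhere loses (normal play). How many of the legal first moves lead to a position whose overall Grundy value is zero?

Pile A, S = {1, 5}:
n :  0  1  2  3  4  5  6  7  8  9 10 11 12 13 14 15
G :  0  1  0  1  0  1  0  1  0  1  0  1  0  1  0  1
G_A(15) = 1.
Pile B, S = {5, 6, 7, 9}:
n : 0 1 2 3 4 5 6 7 8
G : 0 0 0 0 0 1 1 1 1
G_B(8) = 1.
Pile C, S = {1, 2, 9}:
G(0) = 0
G(1) = mex{0} = 1
G(2) = mex{1,0} = 2
G(3) = mex{2,1} = 0
G(4) = mex{0,2} = 1
G(5) = mex{1,0} = 2
G(6) = mex{2,1} = 0
G(7) = mex{0,2} = 1
G(8) = mex{1,0} = 2
G_C(8) = 2.
Combined Grundy value = 1 ⊕ 1 ⊕ 2 = 2.
A winning move leaves total XOR = 0, i.e. changes one component's Grundy value g to g ⊕ X where X is the current total.
Pile A: need g' = 1⊕2 = 3. Options: 15−1→G=0, 15−5→G=0. Hits: 0.
Pile B: need g' = 1⊕2 = 3. Options: 8−5→G=0, 8−6→G=0, 8−7→G=0. Hits: 0.
Pile C: need g' = 2⊕2 = 0. Options: 8−1→G=1, 8−2→G=0. Hits: 1.

1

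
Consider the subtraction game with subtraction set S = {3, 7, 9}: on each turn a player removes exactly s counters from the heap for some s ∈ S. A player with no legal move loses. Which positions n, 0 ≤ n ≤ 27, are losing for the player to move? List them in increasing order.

n :  0  1  2  3  4  5  6  7  8  9 10 11 12 13 14 15 16 17 18 19 20 21 22 23 24 25 26 27
G :  0  0  0  1  1  1  0  2  2  1  3  3  0  2  0  1  0  1  0  1  0  1  0  1  0  1  0  1
P-positions are exactly the n with G(n) = 0.

0, 1, 2, 6, 12, 14, 16, 18, 20, 22, 24, 26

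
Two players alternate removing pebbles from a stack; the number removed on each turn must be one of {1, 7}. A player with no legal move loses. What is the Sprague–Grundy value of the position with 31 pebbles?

1

G(0) = 0
G(1) = mex{0} = 1
G(2) = mex{1} = 0
G(3) = mex{0} = 1
G(4) = mex{1} = 0
G(5) = mex{0} = 1
G(6) = mex{1} = 0
G(7) = mex{0,0} = 1
G(8) = mex{1,1} = 0
G(9) = mex{0,0} = 1
G(10) = mex{1,1} = 0
G(11) = mex{0,0} = 1
G(12) = mex{1,1} = 0
G(13) = mex{0,0} = 1
G(14) = mex{1,1} = 0
G(15) = mex{0,0} = 1
G(16) = mex{1,1} = 0
G(17) = mex{0,0} = 1
G(18) = mex{1,1} = 0
G(19) = mex{0,0} = 1
G(20) = mex{1,1} = 0
G(21) = mex{0,0} = 1
G(22) = mex{1,1} = 0
G(23) = mex{0,0} = 1
G(24) = mex{1,1} = 0
G(25) = mex{0,0} = 1
G(26) = mex{1,1} = 0
G(27) = mex{0,0} = 1
G(28) = mex{1,1} = 0
G(29) = mex{0,0} = 1
G(30) = mex{1,1} = 0
G(31) = mex{0,0} = 1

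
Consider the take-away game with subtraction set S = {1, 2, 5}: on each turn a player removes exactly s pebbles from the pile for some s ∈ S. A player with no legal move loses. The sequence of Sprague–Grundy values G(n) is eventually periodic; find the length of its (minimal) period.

n :  0  1  2  3  4  5  6  7  8  9 10 11 12 13 14
G :  0  1  2  0  1  2  0  1  2  0  1  2  0  1  2
G(n+3) = G(n) holds for n = 0,…,4 (a full window of length max(S) = 5), so the sequence is purely periodic with period 3.

3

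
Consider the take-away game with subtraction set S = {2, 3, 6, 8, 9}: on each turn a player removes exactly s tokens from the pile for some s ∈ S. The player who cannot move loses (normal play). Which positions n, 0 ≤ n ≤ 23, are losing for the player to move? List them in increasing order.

0, 1, 5, 12, 16, 17

G(0) = 0
G(1) = mex{} = 0
G(2) = mex{0} = 1
G(3) = mex{0,0} = 1
G(4) = mex{1,0} = 2
G(5) = mex{1,1} = 0
G(6) = mex{2,1,0} = 3
G(7) = mex{0,2,0} = 1
G(8) = mex{3,0,1,0} = 2
G(9) = mex{1,3,1,0,0} = 2
G(10) = mex{2,1,2,1,0} = 3
G(11) = mex{2,2,0,1,1} = 3
G(12) = mex{3,2,3,2,1} = 0
G(13) = mex{3,3,1,0,2} = 4
G(14) = mex{0,3,2,3,0} = 1
G(15) = mex{4,0,2,1,3} = 5
G(16) = mex{1,4,3,2,1} = 0
G(17) = mex{5,1,3,2,2} = 0
G(18) = mex{0,5,0,3,2} = 1
G(19) = mex{0,0,4,3,3} = 1
G(20) = mex{1,0,1,0,3} = 2
G(21) = mex{1,1,5,4,0} = 2
G(22) = mex{2,1,0,1,4} = 3
G(23) = mex{2,2,0,5,1} = 3
P-positions are exactly the n with G(n) = 0.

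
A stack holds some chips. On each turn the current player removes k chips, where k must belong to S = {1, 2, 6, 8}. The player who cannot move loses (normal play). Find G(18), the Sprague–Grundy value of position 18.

1

n :  0  1  2  3  4  5  6  7  8  9 10 11 12 13 14 15 16 17 18
G :  0  1  2  0  1  2  3  0  1  2  0  1  2  3  0  1  2  0  1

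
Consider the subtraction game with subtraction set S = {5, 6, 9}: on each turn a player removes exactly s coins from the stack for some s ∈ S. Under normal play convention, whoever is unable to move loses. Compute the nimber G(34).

n :  0  1  2  3  4  5  6  7  8  9 10 11 12 13 14 15 16 17 18 19 20 21 22 23 24 25 26 27 28 29 30 31 32 33 34
G :  0  0  0  0  0  1  1  1  1  1  2  2  2  2  0  0  0  0  0  1  1  1  1  1  2  2  2  2  0  0  0  0  0  1  1

1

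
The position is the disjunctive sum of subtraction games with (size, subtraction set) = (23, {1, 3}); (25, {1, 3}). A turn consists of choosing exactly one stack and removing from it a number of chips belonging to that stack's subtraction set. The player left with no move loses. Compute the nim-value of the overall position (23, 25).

0

Stack A, S = {1, 3}:
n :  0  1  2  3  4  5  6  7  8  9 10 11 12 13 14 15 16 17 18 19 20 21 22 23
G :  0  1  0  1  0  1  0  1  0  1  0  1  0  1  0  1  0  1  0  1  0  1  0  1
G_A(23) = 1.
Stack B, S = {1, 3}:
G(0) = 0
G(1) = mex{0} = 1
G(2) = mex{1} = 0
G(3) = mex{0,0} = 1
G(4) = mex{1,1} = 0
G(5) = mex{0,0} = 1
G(6) = mex{1,1} = 0
G(7) = mex{0,0} = 1
G(8) = mex{1,1} = 0
G(9) = mex{0,0} = 1
G(10) = mex{1,1} = 0
G(11) = mex{0,0} = 1
G(12) = mex{1,1} = 0
G(13) = mex{0,0} = 1
G(14) = mex{1,1} = 0
G(15) = mex{0,0} = 1
G(16) = mex{1,1} = 0
G(17) = mex{0,0} = 1
G(18) = mex{1,1} = 0
G(19) = mex{0,0} = 1
G(20) = mex{1,1} = 0
G(21) = mex{0,0} = 1
G(22) = mex{1,1} = 0
G(23) = mex{0,0} = 1
G(24) = mex{1,1} = 0
G(25) = mex{0,0} = 1
G_B(25) = 1.
Combined Grundy value = 1 ⊕ 1 = 0.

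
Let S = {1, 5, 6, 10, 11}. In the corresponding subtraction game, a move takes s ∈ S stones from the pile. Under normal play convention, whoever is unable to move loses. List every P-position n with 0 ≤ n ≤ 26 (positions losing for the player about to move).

0, 2, 4, 16, 18, 20

n :  0  1  2  3  4  5  6  7  8  9 10 11 12 13 14 15 16 17 18 19 20 21 22 23 24 25 26
G :  0  1  0  1  0  1  2  3  2  3  2  3  4  5  4  5  0  1  0  1  0  1  2  3  2  3  2
P-positions are exactly the n with G(n) = 0.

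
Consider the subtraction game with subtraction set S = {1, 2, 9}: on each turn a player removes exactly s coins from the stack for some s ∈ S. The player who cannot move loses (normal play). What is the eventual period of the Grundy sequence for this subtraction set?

n :  0  1  2  3  4  5  6  7  8  9 10 11 12 13 14 15 16 17 18 19 20 21
G :  0  1  2  0  1  2  0  1  2  3  0  1  2  0  1  2  0  1  2  3  0  1
G(n+10) = G(n) holds for n = 0,…,8 (a full window of length max(S) = 9), so the sequence is purely periodic with period 10.

10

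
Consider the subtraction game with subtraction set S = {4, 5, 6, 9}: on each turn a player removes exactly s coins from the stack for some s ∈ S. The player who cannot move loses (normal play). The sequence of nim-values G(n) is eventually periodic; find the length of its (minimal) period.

13

G(0) = 0
G(1) = mex{} = 0
G(2) = mex{} = 0
G(3) = mex{} = 0
G(4) = mex{0} = 1
G(5) = mex{0,0} = 1
G(6) = mex{0,0,0} = 1
G(7) = mex{0,0,0} = 1
G(8) = mex{1,0,0} = 2
G(9) = mex{1,1,0,0} = 2
G(10) = mex{1,1,1,0} = 2
G(11) = mex{1,1,1,0} = 2
G(12) = mex{2,1,1,0} = 3
G(13) = mex{2,2,1,1} = 0
G(14) = mex{2,2,2,1} = 0
G(15) = mex{2,2,2,1} = 0
G(16) = mex{3,2,2,1} = 0
G(17) = mex{0,3,2,2} = 1
G(18) = mex{0,0,3,2} = 1
G(19) = mex{0,0,0,2} = 1
G(20) = mex{0,0,0,2} = 1
G(21) = mex{1,0,0,3} = 2
G(22) = mex{1,1,0,0} = 2
G(23) = mex{1,1,1,0} = 2
G(24) = mex{1,1,1,0} = 2
G(25) = mex{2,1,1,0} = 3
G(26) = mex{2,2,1,1} = 0
G(27) = mex{2,2,2,1} = 0
G(n+13) = G(n) holds for n = 0,…,8 (a full window of length max(S) = 9), so the sequence is purely periodic with period 13.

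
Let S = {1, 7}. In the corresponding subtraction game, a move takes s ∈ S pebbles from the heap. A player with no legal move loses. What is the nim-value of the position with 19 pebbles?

n :  0  1  2  3  4  5  6  7  8  9 10 11 12 13 14 15 16 17 18 19
G :  0  1  0  1  0  1  0  1  0  1  0  1  0  1  0  1  0  1  0  1

1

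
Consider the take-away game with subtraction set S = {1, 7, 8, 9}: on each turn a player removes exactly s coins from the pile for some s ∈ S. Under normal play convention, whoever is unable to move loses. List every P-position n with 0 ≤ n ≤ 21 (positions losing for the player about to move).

n :  0  1  2  3  4  5  6  7  8  9 10 11 12 13 14 15 16 17 18 19 20 21
G :  0  1  0  1  0  1  0  1  2  3  2  3  2  3  2  3  0  1  0  1  0  1
P-positions are exactly the n with G(n) = 0.

0, 2, 4, 6, 16, 18, 20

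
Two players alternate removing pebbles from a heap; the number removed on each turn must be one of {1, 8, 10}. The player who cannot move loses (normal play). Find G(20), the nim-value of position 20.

0

G(0) = 0
G(1) = mex{0} = 1
G(2) = mex{1} = 0
G(3) = mex{0} = 1
G(4) = mex{1} = 0
G(5) = mex{0} = 1
G(6) = mex{1} = 0
G(7) = mex{0} = 1
G(8) = mex{1,0} = 2
G(9) = mex{2,1} = 0
G(10) = mex{0,0,0} = 1
G(11) = mex{1,1,1} = 0
G(12) = mex{0,0,0} = 1
G(13) = mex{1,1,1} = 0
G(14) = mex{0,0,0} = 1
G(15) = mex{1,1,1} = 0
G(16) = mex{0,2,0} = 1
G(17) = mex{1,0,1} = 2
G(18) = mex{2,1,2} = 0
G(19) = mex{0,0,0} = 1
G(20) = mex{1,1,1} = 0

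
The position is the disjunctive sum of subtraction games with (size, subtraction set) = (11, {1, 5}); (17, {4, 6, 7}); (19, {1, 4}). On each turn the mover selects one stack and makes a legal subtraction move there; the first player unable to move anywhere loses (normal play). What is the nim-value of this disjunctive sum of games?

2

Stack A, S = {1, 5}:
G(0) = 0
G(1) = mex{0} = 1
G(2) = mex{1} = 0
G(3) = mex{0} = 1
G(4) = mex{1} = 0
G(5) = mex{0,0} = 1
G(6) = mex{1,1} = 0
G(7) = mex{0,0} = 1
G(8) = mex{1,1} = 0
G(9) = mex{0,0} = 1
G(10) = mex{1,1} = 0
G(11) = mex{0,0} = 1
G_A(11) = 1.
Stack B, S = {4, 6, 7}:
G(0) = 0
G(1) = mex{} = 0
G(2) = mex{} = 0
G(3) = mex{} = 0
G(4) = mex{0} = 1
G(5) = mex{0} = 1
G(6) = mex{0,0} = 1
G(7) = mex{0,0,0} = 1
G(8) = mex{1,0,0} = 2
G(9) = mex{1,0,0} = 2
G(10) = mex{1,1,0} = 2
G(11) = mex{1,1,1} = 0
G(12) = mex{2,1,1} = 0
G(13) = mex{2,1,1} = 0
G(14) = mex{2,2,1} = 0
G(15) = mex{0,2,2} = 1
G(16) = mex{0,2,2} = 1
G(17) = mex{0,0,2} = 1
G_B(17) = 1.
Stack C, S = {1, 4}:
G(0) = 0
G(1) = mex{0} = 1
G(2) = mex{1} = 0
G(3) = mex{0} = 1
G(4) = mex{1,0} = 2
G(5) = mex{2,1} = 0
G(6) = mex{0,0} = 1
G(7) = mex{1,1} = 0
G(8) = mex{0,2} = 1
G(9) = mex{1,0} = 2
G(10) = mex{2,1} = 0
G(11) = mex{0,0} = 1
G(12) = mex{1,1} = 0
G(13) = mex{0,2} = 1
G(14) = mex{1,0} = 2
G(15) = mex{2,1} = 0
G(16) = mex{0,0} = 1
G(17) = mex{1,1} = 0
G(18) = mex{0,2} = 1
G(19) = mex{1,0} = 2
G_C(19) = 2.
Combined Grundy value = 1 ⊕ 1 ⊕ 2 = 2.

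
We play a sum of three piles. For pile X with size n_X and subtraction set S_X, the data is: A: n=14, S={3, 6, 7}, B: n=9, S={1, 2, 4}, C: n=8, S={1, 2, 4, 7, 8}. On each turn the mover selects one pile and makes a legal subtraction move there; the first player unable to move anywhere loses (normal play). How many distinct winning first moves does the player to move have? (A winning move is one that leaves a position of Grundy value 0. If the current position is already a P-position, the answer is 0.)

5

Pile A, S = {3, 6, 7}:
n :  0  1  2  3  4  5  6  7  8  9 10 11 12 13 14
G :  0  0  0  1  1  1  2  2  2  3  0  0  0  1  1
G_A(14) = 1.
Pile B, S = {1, 2, 4}:
G(0) = 0
G(1) = mex{0} = 1
G(2) = mex{1,0} = 2
G(3) = mex{2,1} = 0
G(4) = mex{0,2,0} = 1
G(5) = mex{1,0,1} = 2
G(6) = mex{2,1,2} = 0
G(7) = mex{0,2,0} = 1
G(8) = mex{1,0,1} = 2
G(9) = mex{2,1,2} = 0
G_B(9) = 0.
Pile C, S = {1, 2, 4, 7, 8}:
G(0) = 0
G(1) = mex{0} = 1
G(2) = mex{1,0} = 2
G(3) = mex{2,1} = 0
G(4) = mex{0,2,0} = 1
G(5) = mex{1,0,1} = 2
G(6) = mex{2,1,2} = 0
G(7) = mex{0,2,0,0} = 1
G(8) = mex{1,0,1,1,0} = 2
G_C(8) = 2.
Combined Grundy value = 1 ⊕ 0 ⊕ 2 = 3.
A winning move leaves total XOR = 0, i.e. changes one component's Grundy value g to g ⊕ X where X is the current total.
Pile A: need g' = 1⊕3 = 2. Options: 14−3→G=0, 14−6→G=2, 14−7→G=2. Hits: 2.
Pile B: need g' = 0⊕3 = 3. Options: 9−1→G=2, 9−2→G=1, 9−4→G=2. Hits: 0.
Pile C: need g' = 2⊕3 = 1. Options: 8−1→G=1, 8−2→G=0, 8−4→G=1, 8−7→G=1, 8−8→G=0. Hits: 3.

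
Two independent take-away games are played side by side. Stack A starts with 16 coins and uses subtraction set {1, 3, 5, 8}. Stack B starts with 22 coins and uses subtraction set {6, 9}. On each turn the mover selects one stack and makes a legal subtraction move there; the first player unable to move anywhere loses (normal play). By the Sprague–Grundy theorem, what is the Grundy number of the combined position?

Stack A, S = {1, 3, 5, 8}:
n :  0  1  2  3  4  5  6  7  8  9 10 11 12 13 14 15 16
G :  0  1  0  1  0  1  0  1  2  3  2  3  2  0  1  0  1
G_A(16) = 1.
Stack B, S = {6, 9}:
n :  0  1  2  3  4  5  6  7  8  9 10 11 12 13 14 15 16 17 18 19 20 21 22
G :  0  0  0  0  0  0  1  1  1  1  1  1  2  2  2  0  0  0  0  0  0  1  1
G_B(22) = 1.
Combined Grundy value = 1 ⊕ 1 = 0.

0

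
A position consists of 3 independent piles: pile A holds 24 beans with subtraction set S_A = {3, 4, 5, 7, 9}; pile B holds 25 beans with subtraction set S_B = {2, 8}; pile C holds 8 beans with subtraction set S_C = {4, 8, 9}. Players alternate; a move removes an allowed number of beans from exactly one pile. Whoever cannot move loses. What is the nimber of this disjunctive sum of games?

2

Pile A, S = {3, 4, 5, 7, 9}:
n :  0  1  2  3  4  5  6  7  8  9 10 11 12 13 14 15 16 17 18 19 20 21 22 23 24
G :  0  0  0  1  1  1  2  2  2  3  3  3  0  0  0  1  1  1  2  2  2  3  3  3  0
G_A(24) = 0.
Pile B, S = {2, 8}:
n :  0  1  2  3  4  5  6  7  8  9 10 11 12 13 14 15 16 17 18 19 20 21 22 23 24 25
G :  0  0  1  1  0  0  1  1  2  2  0  0  1  1  0  0  1  1  2  2  0  0  1  1  0  0
G_B(25) = 0.
Pile C, S = {4, 8, 9}:
G(0) = 0
G(1) = mex{} = 0
G(2) = mex{} = 0
G(3) = mex{} = 0
G(4) = mex{0} = 1
G(5) = mex{0} = 1
G(6) = mex{0} = 1
G(7) = mex{0} = 1
G(8) = mex{1,0} = 2
G_C(8) = 2.
Combined Grundy value = 0 ⊕ 0 ⊕ 2 = 2.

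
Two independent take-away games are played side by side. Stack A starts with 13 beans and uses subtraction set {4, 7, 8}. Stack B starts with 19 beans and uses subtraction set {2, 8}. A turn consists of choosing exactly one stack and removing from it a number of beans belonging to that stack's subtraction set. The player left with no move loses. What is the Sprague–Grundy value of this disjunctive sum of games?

2

Stack A, S = {4, 7, 8}:
G(0) = 0
G(1) = mex{} = 0
G(2) = mex{} = 0
G(3) = mex{} = 0
G(4) = mex{0} = 1
G(5) = mex{0} = 1
G(6) = mex{0} = 1
G(7) = mex{0,0} = 1
G(8) = mex{1,0,0} = 2
G(9) = mex{1,0,0} = 2
G(10) = mex{1,0,0} = 2
G(11) = mex{1,1,0} = 2
G(12) = mex{2,1,1} = 0
G(13) = mex{2,1,1} = 0
G_A(13) = 0.
Stack B, S = {2, 8}:
G(0) = 0
G(1) = mex{} = 0
G(2) = mex{0} = 1
G(3) = mex{0} = 1
G(4) = mex{1} = 0
G(5) = mex{1} = 0
G(6) = mex{0} = 1
G(7) = mex{0} = 1
G(8) = mex{1,0} = 2
G(9) = mex{1,0} = 2
G(10) = mex{2,1} = 0
G(11) = mex{2,1} = 0
G(12) = mex{0,0} = 1
G(13) = mex{0,0} = 1
G(14) = mex{1,1} = 0
G(15) = mex{1,1} = 0
G(16) = mex{0,2} = 1
G(17) = mex{0,2} = 1
G(18) = mex{1,0} = 2
G(19) = mex{1,0} = 2
G_B(19) = 2.
Combined Grundy value = 0 ⊕ 2 = 2.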